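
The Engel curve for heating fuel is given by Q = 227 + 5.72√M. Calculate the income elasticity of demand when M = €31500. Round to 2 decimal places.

At M = 31500: Q = 1242.199.
dQ/dM = 5.72/(2√M) = 0.0161143 at this income.
η = (dQ/dM)·(M/Q) = 0.0161143 × (31500/1242.199) = 0.41.

0.41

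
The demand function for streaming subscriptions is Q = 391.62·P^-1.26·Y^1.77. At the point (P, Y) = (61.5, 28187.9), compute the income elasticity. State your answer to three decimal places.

For a multiplicative demand Q = A·P^α·Y^β, the income elasticity is β everywhere.
Here β = 1.77, so η = 1.770.

1.770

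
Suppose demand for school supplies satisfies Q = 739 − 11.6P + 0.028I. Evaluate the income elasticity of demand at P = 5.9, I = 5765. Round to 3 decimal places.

At P = 5.9, I = 5765: Q = 831.980.
Holding P constant, ∂Q/∂I = 0.028.
η_I = (∂Q/∂I)·(I/Q) = 0.028 × (5765/831.980) = 0.194.

0.194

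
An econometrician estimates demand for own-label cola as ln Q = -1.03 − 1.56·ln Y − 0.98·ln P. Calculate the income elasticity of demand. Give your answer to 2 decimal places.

-1.56

In a log-linear demand, the coefficient on ln Y is the income elasticity.
So η = -1.56.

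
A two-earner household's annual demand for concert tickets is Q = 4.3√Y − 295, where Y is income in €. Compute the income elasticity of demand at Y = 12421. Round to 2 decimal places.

1.30

At Y = 12421: Q = 184.233.
dQ/dY = 4.3/(2√Y) = 0.0192912 at this income.
η = (dQ/dY)·(Y/Q) = 0.0192912 × (12421/184.233) = 1.30.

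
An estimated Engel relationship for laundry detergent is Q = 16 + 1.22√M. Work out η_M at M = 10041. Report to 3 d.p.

At M = 10041: Q = 138.250.
dQ/dM = 1.22/(2√M) = 0.00608753 at this income.
η = (dQ/dM)·(M/Q) = 0.00608753 × (10041/138.250) = 0.442.

0.442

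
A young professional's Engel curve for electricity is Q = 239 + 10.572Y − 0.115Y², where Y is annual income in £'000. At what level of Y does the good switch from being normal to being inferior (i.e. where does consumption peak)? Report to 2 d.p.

45.97

dQ/dY = 10.572 − 0.23Y.
The good is inferior where dQ/dY < 0. Setting dQ/dY = 0 gives Y = 10.572 / 0.23 = 45.97.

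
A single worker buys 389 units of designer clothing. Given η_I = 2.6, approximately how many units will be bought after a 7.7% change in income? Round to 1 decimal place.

%ΔQ ≈ η × %ΔI = 2.6 × 7.7% = 20.02%.
New Q ≈ 389 × (1 + 0.2002) = 466.9.

466.9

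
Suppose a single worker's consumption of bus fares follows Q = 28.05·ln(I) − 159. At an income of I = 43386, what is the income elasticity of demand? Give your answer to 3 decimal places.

At I = 43386: Q = 140.515.
dQ/dI = 28.05/I = 0.000646522 at this income.
η = (dQ/dI)·(I/Q) = 0.000646522 × (43386/140.515) = 0.200.

0.200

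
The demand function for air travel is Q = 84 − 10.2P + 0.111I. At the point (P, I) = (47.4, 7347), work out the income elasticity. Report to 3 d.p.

1.960

At P = 47.4, I = 7347: Q = 416.037.
Holding P constant, ∂Q/∂I = 0.111.
η_I = (∂Q/∂I)·(I/Q) = 0.111 × (7347/416.037) = 1.960.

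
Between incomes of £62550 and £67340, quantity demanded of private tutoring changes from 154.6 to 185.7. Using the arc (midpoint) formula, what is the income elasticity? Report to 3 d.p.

ΔQ = 185.7 − 154.6 = 31.1; midpoint Q̄ = (154.6 + 185.7)/2 = 170.15.
ΔI = 67340 − 62550 = 4790; midpoint Ī = (62550 + 67340)/2 = 64945.
η = (ΔQ/Q̄) ÷ (ΔI/Ī) = (31.1/170.15) ÷ (4790/64945) = 2.478.

2.478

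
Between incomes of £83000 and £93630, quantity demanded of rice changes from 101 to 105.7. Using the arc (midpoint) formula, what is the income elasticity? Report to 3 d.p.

0.378

ΔQ = 105.7 − 101 = 4.7; midpoint Q̄ = (101 + 105.7)/2 = 103.35.
ΔI = 93630 − 83000 = 10630; midpoint Ī = (83000 + 93630)/2 = 88315.
η = (ΔQ/Q̄) ÷ (ΔI/Ī) = (4.7/103.35) ÷ (10630/88315) = 0.378.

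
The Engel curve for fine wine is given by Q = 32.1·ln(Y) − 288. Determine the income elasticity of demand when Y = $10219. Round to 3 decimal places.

At Y = 10219: Q = 8.347.
dQ/dY = 32.1/Y = 0.00314121 at this income.
η = (dQ/dY)·(Y/Q) = 0.00314121 × (10219/8.347) = 3.846.

3.846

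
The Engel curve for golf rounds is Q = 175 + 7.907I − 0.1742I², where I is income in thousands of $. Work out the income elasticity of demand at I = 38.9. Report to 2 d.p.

-1.00

At I = 38.9: Q = 218.9811.
dQ/dI = 7.907 − 0.3484I = -5.64576.
η = (dQ/dI)·(I/Q) = -5.64576 × (38.9/218.9811) = -1.00.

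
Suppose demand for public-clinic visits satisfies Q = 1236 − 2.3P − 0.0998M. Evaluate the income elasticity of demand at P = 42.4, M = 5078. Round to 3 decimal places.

At P = 42.4, M = 5078: Q = 631.696.
Holding P constant, ∂Q/∂M = −0.0998.
η_M = (∂Q/∂M)·(M/Q) = -0.0998 × (5078/631.696) = -0.802.

-0.802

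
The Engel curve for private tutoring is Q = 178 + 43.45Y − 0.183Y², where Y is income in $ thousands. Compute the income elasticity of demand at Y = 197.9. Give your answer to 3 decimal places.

-3.563

At Y = 197.9: Q = 1609.6680.
dQ/dY = 43.45 − 0.366Y = -28.98140.
η = (dQ/dY)·(Y/Q) = -28.98140 × (197.9/1609.6680) = -3.563.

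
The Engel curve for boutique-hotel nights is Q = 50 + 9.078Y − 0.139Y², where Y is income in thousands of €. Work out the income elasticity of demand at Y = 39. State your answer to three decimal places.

At Y = 39: Q = 192.6230.
dQ/dY = 9.078 − 0.278Y = -1.76400.
η = (dQ/dY)·(Y/Q) = -1.76400 × (39/192.6230) = -0.357.

-0.357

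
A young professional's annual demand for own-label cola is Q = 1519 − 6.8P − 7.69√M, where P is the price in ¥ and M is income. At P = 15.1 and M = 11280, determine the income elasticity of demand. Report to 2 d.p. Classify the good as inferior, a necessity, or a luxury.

-0.68 (inferior good)

At P = 15.1, M = 11280: Q = 599.586.
Holding P constant, ∂Q/∂M = -7.69/(2√M) = -0.0362028.
η_M = (∂Q/∂M)·(M/Q) = -0.0362028 × (11280/599.586) = -0.68.
Since η < 0, this is an inferior good.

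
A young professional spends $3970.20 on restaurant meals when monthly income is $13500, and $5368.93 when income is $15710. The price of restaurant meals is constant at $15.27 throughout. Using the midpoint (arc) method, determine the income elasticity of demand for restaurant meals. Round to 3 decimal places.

With a constant price, Q₁ = 3970.20/15.27 = 260.000 and Q₂ = 5368.93/15.27 = 351.600 (equivalently, work directly with expenditure since P cancels).
Midpoint %ΔQ = (5368.93 − 3970.20)/4669.57 = 0.29954; midpoint %ΔI = (15710 − 13500)/14605 = 0.15132.
η = 0.29954 / 0.15132 = 1.980.

1.980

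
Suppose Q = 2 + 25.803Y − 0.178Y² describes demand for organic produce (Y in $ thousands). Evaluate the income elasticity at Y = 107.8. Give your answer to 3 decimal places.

At Y = 107.8: Q = 715.0539.
dQ/dY = 25.803 − 0.356Y = -12.57380.
η = (dQ/dY)·(Y/Q) = -12.57380 × (107.8/715.0539) = -1.896.

-1.896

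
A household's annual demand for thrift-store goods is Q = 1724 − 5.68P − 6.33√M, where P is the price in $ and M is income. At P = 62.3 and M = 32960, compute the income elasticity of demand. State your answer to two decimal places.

At P = 62.3, M = 32960: Q = 220.932.
Holding P constant, ∂Q/∂M = -6.33/(2√M) = -0.0174333.
η_M = (∂Q/∂M)·(M/Q) = -0.0174333 × (32960/220.932) = -2.60.

-2.60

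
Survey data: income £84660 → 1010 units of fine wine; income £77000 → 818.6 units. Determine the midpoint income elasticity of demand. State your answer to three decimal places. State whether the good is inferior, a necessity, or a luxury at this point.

ΔQ = 818.6 − 1010 = -191.4; midpoint Q̄ = (1010 + 818.6)/2 = 914.3.
ΔI = 77000 − 84660 = -7660; midpoint Ī = (84660 + 77000)/2 = 80830.
η = (ΔQ/Q̄) ÷ (ΔI/Ī) = (-191.4/914.3) ÷ (-7660/80830) = 2.209.
η > 1 ⇒ luxury.

2.209 (luxury)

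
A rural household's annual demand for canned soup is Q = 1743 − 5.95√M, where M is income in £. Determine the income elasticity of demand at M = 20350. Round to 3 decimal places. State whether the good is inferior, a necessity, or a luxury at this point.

At M = 20350: Q = 894.212.
dQ/dM = -5.95/(2√M) = -0.0208547 at this income.
η = (dQ/dM)·(M/Q) = -0.0208547 × (20350/894.212) = -0.475.
Since η < 0, the good is an inferior good.

-0.475 (inferior good)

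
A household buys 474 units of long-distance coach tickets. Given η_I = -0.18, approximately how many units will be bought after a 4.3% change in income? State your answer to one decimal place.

%ΔQ ≈ η × %ΔI = -0.18 × 4.3% = -0.774%.
New Q ≈ 474 × (1 − 0.00774) = 470.3.

470.3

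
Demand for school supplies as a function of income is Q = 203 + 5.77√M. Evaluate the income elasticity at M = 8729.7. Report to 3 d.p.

At M = 8729.7: Q = 742.108.
dQ/dM = 5.77/(2√M) = 0.0308778 at this income.
η = (dQ/dM)·(M/Q) = 0.0308778 × (8729.7/742.108) = 0.363.

0.363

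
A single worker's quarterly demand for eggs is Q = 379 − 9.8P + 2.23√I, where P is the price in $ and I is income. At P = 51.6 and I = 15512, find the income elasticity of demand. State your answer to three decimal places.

At P = 51.6, I = 15512: Q = 151.060.
Holding P constant, ∂Q/∂I = 2.23/(2√I) = 0.00895243.
η_I = (∂Q/∂I)·(I/Q) = 0.00895243 × (15512/151.060) = 0.919.

0.919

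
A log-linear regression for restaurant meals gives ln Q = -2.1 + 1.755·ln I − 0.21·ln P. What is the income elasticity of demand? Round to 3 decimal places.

In a log-linear demand, the coefficient on ln I is the income elasticity.
So η = 1.755.

1.755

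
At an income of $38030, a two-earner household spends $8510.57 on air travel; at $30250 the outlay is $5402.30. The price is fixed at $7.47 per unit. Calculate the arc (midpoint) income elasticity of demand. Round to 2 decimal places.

1.96

With a constant price, Q₁ = 8510.57/7.47 = 1139.300 and Q₂ = 5402.30/7.47 = 723.199 (equivalently, work directly with expenditure since P cancels).
Midpoint %ΔQ = (5402.30 − 8510.57)/6956.44 = -0.44682; midpoint %ΔI = (30250 − 38030)/34140 = -0.22789.
η = -0.44682 / -0.22789 = 1.96.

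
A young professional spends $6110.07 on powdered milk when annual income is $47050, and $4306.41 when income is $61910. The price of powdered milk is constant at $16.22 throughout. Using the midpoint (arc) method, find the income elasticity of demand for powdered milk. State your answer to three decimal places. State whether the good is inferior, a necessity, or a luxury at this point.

-1.270 (inferior good)

With a constant price, Q₁ = 6110.07/16.22 = 376.700 and Q₂ = 4306.41/16.22 = 265.500 (equivalently, work directly with expenditure since P cancels).
Midpoint %ΔQ = (4306.41 − 6110.07)/5208.24 = -0.34631; midpoint %ΔI = (61910 − 47050)/54480 = 0.27276.
η = -0.34631 / 0.27276 = -1.270.
η < 0 ⇒ inferior good.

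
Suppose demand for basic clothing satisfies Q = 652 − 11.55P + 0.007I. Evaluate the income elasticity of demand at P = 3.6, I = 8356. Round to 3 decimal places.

0.087

At P = 3.6, I = 8356: Q = 668.912.
Holding P constant, ∂Q/∂I = 0.007.
η_I = (∂Q/∂I)·(I/Q) = 0.007 × (8356/668.912) = 0.087.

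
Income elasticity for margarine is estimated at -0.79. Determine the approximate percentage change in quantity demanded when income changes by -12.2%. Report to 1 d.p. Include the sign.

%ΔQ ≈ η × %ΔI = -0.79 × (-12.2%) = 9.6%.

9.6%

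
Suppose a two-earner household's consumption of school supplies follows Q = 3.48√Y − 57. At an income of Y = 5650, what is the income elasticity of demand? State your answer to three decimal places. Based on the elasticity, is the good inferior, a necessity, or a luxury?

0.639 (necessity)

At Y = 5650: Q = 204.579.
dQ/dY = 3.48/(2√Y) = 0.0231486 at this income.
η = (dQ/dY)·(Y/Q) = 0.0231486 × (5650/204.579) = 0.639.
Since 0 < η < 1, the good is a necessity.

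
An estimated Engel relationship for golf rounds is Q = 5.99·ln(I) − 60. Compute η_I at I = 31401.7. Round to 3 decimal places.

2.959

At I = 31401.7: Q = 2.024.
dQ/dI = 5.99/I = 0.000190754 at this income.
η = (dQ/dI)·(I/Q) = 0.000190754 × (31401.7/2.024) = 2.959.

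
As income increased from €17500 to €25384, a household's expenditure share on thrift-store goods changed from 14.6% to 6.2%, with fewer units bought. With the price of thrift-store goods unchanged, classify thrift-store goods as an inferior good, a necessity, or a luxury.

inferior good

Quantity demanded falls as income rises, so η < 0.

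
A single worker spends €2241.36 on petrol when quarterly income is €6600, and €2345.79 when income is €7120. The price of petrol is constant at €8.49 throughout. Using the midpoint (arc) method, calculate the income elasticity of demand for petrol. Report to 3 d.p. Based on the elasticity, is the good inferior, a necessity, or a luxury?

0.601 (necessity)

With a constant price, Q₁ = 2241.36/8.49 = 264.000 and Q₂ = 2345.79/8.49 = 276.300 (equivalently, work directly with expenditure since P cancels).
Midpoint %ΔQ = (2345.79 − 2241.36)/2293.57 = 0.04553; midpoint %ΔI = (7120 − 6600)/6860 = 0.07580.
η = 0.04553 / 0.07580 = 0.601.
0 < η < 1 ⇒ necessity.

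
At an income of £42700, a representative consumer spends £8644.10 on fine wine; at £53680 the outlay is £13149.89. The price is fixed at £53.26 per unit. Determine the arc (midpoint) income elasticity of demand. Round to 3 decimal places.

With a constant price, Q₁ = 8644.10/53.26 = 162.300 and Q₂ = 13149.89/53.26 = 246.900 (equivalently, work directly with expenditure since P cancels).
Midpoint %ΔQ = (13149.89 − 8644.10)/10897.00 = 0.41349; midpoint %ΔI = (53680 − 42700)/48190 = 0.22785.
η = 0.41349 / 0.22785 = 1.815.

1.815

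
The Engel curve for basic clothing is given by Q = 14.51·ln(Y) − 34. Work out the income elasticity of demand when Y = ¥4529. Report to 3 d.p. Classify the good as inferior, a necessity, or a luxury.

At Y = 4529: Q = 88.149.
dQ/dY = 14.51/Y = 0.0032038 at this income.
η = (dQ/dY)·(Y/Q) = 0.0032038 × (4529/88.149) = 0.165.
Since 0 < η < 1, the good is a necessity.

0.165 (necessity)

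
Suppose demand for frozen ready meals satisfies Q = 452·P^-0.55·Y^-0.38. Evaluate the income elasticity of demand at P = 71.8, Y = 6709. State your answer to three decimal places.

-0.380

For a multiplicative demand Q = A·P^α·Y^β, the income elasticity is β everywhere.
Here β = -0.38, so η = -0.380.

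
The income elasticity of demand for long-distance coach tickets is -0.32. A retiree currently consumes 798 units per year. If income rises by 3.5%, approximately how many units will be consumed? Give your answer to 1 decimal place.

789.1

%ΔQ ≈ η × %ΔI = -0.32 × 3.5% = -1.12%.
New Q ≈ 798 × (1 − 0.0112) = 789.1.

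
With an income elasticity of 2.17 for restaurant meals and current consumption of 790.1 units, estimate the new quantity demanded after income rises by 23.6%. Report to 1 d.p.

%ΔQ ≈ η × %ΔI = 2.17 × 23.6% = 51.212%.
New Q ≈ 790.1 × (1 + 0.51212) = 1194.7.

1194.7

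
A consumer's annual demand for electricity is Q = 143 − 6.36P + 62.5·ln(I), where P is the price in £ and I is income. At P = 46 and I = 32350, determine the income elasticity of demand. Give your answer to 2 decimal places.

0.13

At P = 46, I = 32350: Q = 499.463.
Holding P constant, ∂Q/∂I = 62.5/I = 0.00193199.
η_I = (∂Q/∂I)·(I/Q) = 0.00193199 × (32350/499.463) = 0.13.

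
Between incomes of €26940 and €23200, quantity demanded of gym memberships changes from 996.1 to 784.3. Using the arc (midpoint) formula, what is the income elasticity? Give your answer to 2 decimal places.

1.59

ΔQ = 784.3 − 996.1 = -211.8; midpoint Q̄ = (996.1 + 784.3)/2 = 890.2.
ΔI = 23200 − 26940 = -3740; midpoint Ī = (26940 + 23200)/2 = 25070.
η = (ΔQ/Q̄) ÷ (ΔI/Ī) = (-211.8/890.2) ÷ (-3740/25070) = 1.59.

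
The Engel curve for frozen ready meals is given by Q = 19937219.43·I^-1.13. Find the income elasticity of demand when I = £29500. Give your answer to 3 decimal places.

-1.130

For Q = A·I^β the income elasticity is constant and equal to β.
Here β = -1.13, so η = -1.130.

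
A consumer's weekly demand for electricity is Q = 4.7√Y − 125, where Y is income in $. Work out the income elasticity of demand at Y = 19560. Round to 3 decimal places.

0.617

At Y = 19560: Q = 532.328.
dQ/dY = 4.7/(2√Y) = 0.0168029 at this income.
η = (dQ/dY)·(Y/Q) = 0.0168029 × (19560/532.328) = 0.617.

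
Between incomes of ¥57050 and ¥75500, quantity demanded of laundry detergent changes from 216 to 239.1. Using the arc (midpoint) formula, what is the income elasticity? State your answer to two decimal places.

ΔQ = 239.1 − 216 = 23.1; midpoint Q̄ = (216 + 239.1)/2 = 227.55.
ΔI = 75500 − 57050 = 18450; midpoint Ī = (57050 + 75500)/2 = 66275.
η = (ΔQ/Q̄) ÷ (ΔI/Ī) = (23.1/227.55) ÷ (18450/66275) = 0.36.

0.36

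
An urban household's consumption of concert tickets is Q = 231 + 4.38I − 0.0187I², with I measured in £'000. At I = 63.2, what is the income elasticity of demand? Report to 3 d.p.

0.294

At I = 63.2: Q = 433.1237.
dQ/dI = 4.38 − 0.0374I = 2.01632.
η = (dQ/dI)·(I/Q) = 2.01632 × (63.2/433.1237) = 0.294.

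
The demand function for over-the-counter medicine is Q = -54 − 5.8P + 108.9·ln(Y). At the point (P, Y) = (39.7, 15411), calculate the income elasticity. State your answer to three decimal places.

0.142

At P = 39.7, Y = 15411: Q = 765.845.
Holding P constant, ∂Q/∂Y = 108.9/Y = 0.00706638.
η_Y = (∂Q/∂Y)·(Y/Q) = 0.00706638 × (15411/765.845) = 0.142.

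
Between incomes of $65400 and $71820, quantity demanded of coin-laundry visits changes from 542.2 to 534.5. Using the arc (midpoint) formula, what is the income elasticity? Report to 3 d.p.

ΔQ = 534.5 − 542.2 = -7.7; midpoint Q̄ = (542.2 + 534.5)/2 = 538.35.
ΔI = 71820 − 65400 = 6420; midpoint Ī = (65400 + 71820)/2 = 68610.
η = (ΔQ/Q̄) ÷ (ΔI/Ī) = (-7.7/538.35) ÷ (6420/68610) = -0.153.

-0.153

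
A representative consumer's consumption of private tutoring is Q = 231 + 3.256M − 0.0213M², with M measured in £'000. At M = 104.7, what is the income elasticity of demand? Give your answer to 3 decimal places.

At M = 104.7: Q = 338.4107.
dQ/dM = 3.256 − 0.0426M = -1.20422.
η = (dQ/dM)·(M/Q) = -1.20422 × (104.7/338.4107) = -0.373.

-0.373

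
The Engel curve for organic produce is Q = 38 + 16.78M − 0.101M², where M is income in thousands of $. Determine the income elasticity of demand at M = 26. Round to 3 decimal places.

At M = 26: Q = 406.0040.
dQ/dM = 16.78 − 0.202M = 11.52800.
η = (dQ/dM)·(M/Q) = 11.52800 × (26/406.0040) = 0.738.

0.738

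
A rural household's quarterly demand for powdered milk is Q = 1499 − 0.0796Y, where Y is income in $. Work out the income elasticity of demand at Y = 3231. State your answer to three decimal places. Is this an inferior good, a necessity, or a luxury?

At Y = 3231: Q = 1241.812.
dQ/dY = −0.0796.
η = (dQ/dY)·(Y/Q) = -0.0796 × (3231/1241.812) = -0.207.
Since η < 0, the good is an inferior good.

-0.207 (inferior good)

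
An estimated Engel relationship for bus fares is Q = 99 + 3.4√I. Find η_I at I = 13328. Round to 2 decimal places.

0.40

At I = 13328: Q = 491.520.
dQ/dI = 3.4/(2√I) = 0.0147254 at this income.
η = (dQ/dI)·(I/Q) = 0.0147254 × (13328/491.520) = 0.40.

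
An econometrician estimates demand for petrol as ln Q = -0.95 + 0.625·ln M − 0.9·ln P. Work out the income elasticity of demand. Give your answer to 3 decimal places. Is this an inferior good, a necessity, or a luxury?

In a log-linear demand, the coefficient on ln M is the income elasticity.
So η = 0.625.
0 < η < 1 ⇒ necessity.

0.625 (necessity)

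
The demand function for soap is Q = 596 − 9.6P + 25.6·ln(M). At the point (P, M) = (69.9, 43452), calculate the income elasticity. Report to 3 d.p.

0.129

At P = 69.9, M = 43452: Q = 198.353.
Holding P constant, ∂Q/∂M = 25.6/M = 0.000589156.
η_M = (∂Q/∂M)·(M/Q) = 0.000589156 × (43452/198.353) = 0.129.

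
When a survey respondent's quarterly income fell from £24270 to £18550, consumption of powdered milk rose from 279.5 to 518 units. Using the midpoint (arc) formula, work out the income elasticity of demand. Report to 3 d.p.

ΔQ = 518 − 279.5 = 238.5; midpoint Q̄ = (279.5 + 518)/2 = 398.75.
ΔI = 18550 − 24270 = -5720; midpoint Ī = (24270 + 18550)/2 = 21410.
η = (ΔQ/Q̄) ÷ (ΔI/Ī) = (238.5/398.75) ÷ (-5720/21410) = -2.239.

-2.239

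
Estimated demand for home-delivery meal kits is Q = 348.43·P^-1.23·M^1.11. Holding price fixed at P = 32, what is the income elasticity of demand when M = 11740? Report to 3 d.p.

1.110

For a multiplicative demand Q = A·P^α·M^β, the income elasticity is β everywhere.
Here β = 1.11, so η = 1.110.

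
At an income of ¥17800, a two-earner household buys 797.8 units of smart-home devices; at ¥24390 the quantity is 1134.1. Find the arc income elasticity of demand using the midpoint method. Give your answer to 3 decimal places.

1.114

ΔQ = 1134.1 − 797.8 = 336.3; midpoint Q̄ = (797.8 + 1134.1)/2 = 965.95.
ΔI = 24390 − 17800 = 6590; midpoint Ī = (17800 + 24390)/2 = 21095.
η = (ΔQ/Q̄) ÷ (ΔI/Ī) = (336.3/965.95) ÷ (6590/21095) = 1.114.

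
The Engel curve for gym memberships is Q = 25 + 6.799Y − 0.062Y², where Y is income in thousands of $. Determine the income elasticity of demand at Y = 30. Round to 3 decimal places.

At Y = 30: Q = 173.1700.
dQ/dY = 6.799 − 0.124Y = 3.07900.
η = (dQ/dY)·(Y/Q) = 3.07900 × (30/173.1700) = 0.533.

0.533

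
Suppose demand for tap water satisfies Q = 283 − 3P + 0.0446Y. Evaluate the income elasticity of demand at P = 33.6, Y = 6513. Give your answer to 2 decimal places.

At P = 33.6, Y = 6513: Q = 472.680.
Holding P constant, ∂Q/∂Y = 0.0446.
η_Y = (∂Q/∂Y)·(Y/Q) = 0.0446 × (6513/472.680) = 0.61.

0.61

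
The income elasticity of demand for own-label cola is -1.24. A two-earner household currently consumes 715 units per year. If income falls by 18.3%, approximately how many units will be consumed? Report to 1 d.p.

%ΔQ ≈ η × %ΔI = -1.24 × (-18.3%) = 22.692%.
New Q ≈ 715 × (1 + 0.22692) = 877.2.

877.2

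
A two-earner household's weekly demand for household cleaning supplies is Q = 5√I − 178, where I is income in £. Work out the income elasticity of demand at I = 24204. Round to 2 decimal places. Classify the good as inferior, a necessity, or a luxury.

At I = 24204: Q = 599.882.
dQ/dI = 5/(2√I) = 0.0160693 at this income.
η = (dQ/dI)·(I/Q) = 0.0160693 × (24204/599.882) = 0.65.
Since 0 < η < 1, the good is a necessity.

0.65 (necessity)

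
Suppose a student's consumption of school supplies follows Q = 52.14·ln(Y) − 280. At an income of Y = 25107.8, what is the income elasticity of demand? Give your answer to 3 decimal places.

0.210

At Y = 25107.8: Q = 248.227.
dQ/dY = 52.14/Y = 0.00207665 at this income.
η = (dQ/dY)·(Y/Q) = 0.00207665 × (25107.8/248.227) = 0.210.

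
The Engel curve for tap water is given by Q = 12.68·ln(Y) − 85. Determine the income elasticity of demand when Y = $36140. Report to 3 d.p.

0.264

At Y = 36140: Q = 48.079.
dQ/dY = 12.68/Y = 0.000350858 at this income.
η = (dQ/dY)·(Y/Q) = 0.000350858 × (36140/48.079) = 0.264.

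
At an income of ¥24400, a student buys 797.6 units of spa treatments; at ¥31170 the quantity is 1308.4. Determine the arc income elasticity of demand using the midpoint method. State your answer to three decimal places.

1.991

ΔQ = 1308.4 − 797.6 = 510.8; midpoint Q̄ = (797.6 + 1308.4)/2 = 1053.
ΔI = 31170 − 24400 = 6770; midpoint Ī = (24400 + 31170)/2 = 27785.
η = (ΔQ/Q̄) ÷ (ΔI/Ī) = (510.8/1053) ÷ (6770/27785) = 1.991.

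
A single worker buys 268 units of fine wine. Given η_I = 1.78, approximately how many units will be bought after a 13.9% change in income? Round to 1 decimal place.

334.3

%ΔQ ≈ η × %ΔI = 1.78 × 13.9% = 24.742%.
New Q ≈ 268 × (1 + 0.24742) = 334.3.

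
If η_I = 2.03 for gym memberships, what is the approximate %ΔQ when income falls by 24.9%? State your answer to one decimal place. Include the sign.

-50.5%

%ΔQ ≈ η × %ΔI = 2.03 × (-24.9%) = -50.5%.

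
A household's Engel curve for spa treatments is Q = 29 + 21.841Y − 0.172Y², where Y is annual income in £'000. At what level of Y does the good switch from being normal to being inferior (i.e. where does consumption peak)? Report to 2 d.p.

dQ/dY = 21.841 − 0.344Y.
The good is inferior where dQ/dY < 0. Setting dQ/dY = 0 gives Y = 21.841 / 0.344 = 63.49.

63.49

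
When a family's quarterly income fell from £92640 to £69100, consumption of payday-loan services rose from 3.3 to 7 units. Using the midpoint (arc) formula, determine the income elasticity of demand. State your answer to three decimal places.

ΔQ = 7 − 3.3 = 3.7; midpoint Q̄ = (3.3 + 7)/2 = 5.15.
ΔI = 69100 − 92640 = -23540; midpoint Ī = (92640 + 69100)/2 = 80870.
η = (ΔQ/Q̄) ÷ (ΔI/Ī) = (3.7/5.15) ÷ (-23540/80870) = -2.468.

-2.468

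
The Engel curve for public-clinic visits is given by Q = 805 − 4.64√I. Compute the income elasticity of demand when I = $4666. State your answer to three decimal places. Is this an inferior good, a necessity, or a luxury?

At I = 4666: Q = 488.050.
dQ/dI = -4.64/(2√I) = -0.0339637 at this income.
η = (dQ/dI)·(I/Q) = -0.0339637 × (4666/488.050) = -0.325.
Since η < 0, the good is an inferior good.

-0.325 (inferior good)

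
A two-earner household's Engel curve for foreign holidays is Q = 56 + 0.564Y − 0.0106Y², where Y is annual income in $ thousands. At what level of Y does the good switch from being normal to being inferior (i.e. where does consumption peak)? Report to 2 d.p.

dQ/dY = 0.564 − 0.0212Y.
The good is inferior where dQ/dY < 0. Setting dQ/dY = 0 gives Y = 0.564 / 0.0212 = 26.60.

26.60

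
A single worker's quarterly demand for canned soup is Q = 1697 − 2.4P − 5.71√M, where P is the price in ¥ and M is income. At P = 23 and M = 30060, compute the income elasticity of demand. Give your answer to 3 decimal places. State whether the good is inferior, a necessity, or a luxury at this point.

At P = 23, M = 30060: Q = 651.810.
Holding P constant, ∂Q/∂M = -5.71/(2√M) = -0.0164669.
η_M = (∂Q/∂M)·(M/Q) = -0.0164669 × (30060/651.810) = -0.759.
Since η < 0, this is an inferior good.

-0.759 (inferior good)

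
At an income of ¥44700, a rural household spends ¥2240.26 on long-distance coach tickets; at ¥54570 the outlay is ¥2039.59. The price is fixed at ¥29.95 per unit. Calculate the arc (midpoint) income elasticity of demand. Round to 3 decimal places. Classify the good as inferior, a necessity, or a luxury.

With a constant price, Q₁ = 2240.26/29.95 = 74.800 and Q₂ = 2039.59/29.95 = 68.100 (equivalently, work directly with expenditure since P cancels).
Midpoint %ΔQ = (2039.59 − 2240.26)/2139.93 = -0.09377; midpoint %ΔI = (54570 − 44700)/49635 = 0.19885.
η = -0.09377 / 0.19885 = -0.472.
η < 0 ⇒ inferior good.

-0.472 (inferior good)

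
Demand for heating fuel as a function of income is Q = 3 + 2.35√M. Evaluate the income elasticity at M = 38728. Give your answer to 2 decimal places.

At M = 38728: Q = 465.467.
dQ/dM = 2.35/(2√M) = 0.0059707 at this income.
η = (dQ/dM)·(M/Q) = 0.0059707 × (38728/465.467) = 0.50.

0.50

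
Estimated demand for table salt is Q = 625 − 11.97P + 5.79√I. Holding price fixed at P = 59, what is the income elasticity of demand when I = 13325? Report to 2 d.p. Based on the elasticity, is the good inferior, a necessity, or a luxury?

0.57 (necessity)

At P = 59, I = 13325: Q = 587.133.
Holding P constant, ∂Q/∂I = 5.79/(2√I) = 0.0250793.
η_I = (∂Q/∂I)·(I/Q) = 0.0250793 × (13325/587.133) = 0.57.
Since 0 < η < 1, this is a necessity.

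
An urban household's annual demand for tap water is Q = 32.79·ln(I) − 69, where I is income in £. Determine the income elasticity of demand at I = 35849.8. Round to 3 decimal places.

At I = 35849.8: Q = 274.872.
dQ/dI = 32.79/I = 0.000914649 at this income.
η = (dQ/dI)·(I/Q) = 0.000914649 × (35849.8/274.872) = 0.119.

0.119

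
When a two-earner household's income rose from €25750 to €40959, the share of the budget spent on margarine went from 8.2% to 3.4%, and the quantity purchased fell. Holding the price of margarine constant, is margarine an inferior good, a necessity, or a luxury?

Quantity demanded falls as income rises, so η < 0.

inferior good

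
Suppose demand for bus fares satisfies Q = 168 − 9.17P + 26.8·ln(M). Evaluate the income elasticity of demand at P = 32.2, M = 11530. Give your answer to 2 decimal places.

At P = 32.2, M = 11530: Q = 123.379.
Holding P constant, ∂Q/∂M = 26.8/M = 0.00232437.
η_M = (∂Q/∂M)·(M/Q) = 0.00232437 × (11530/123.379) = 0.22.

0.22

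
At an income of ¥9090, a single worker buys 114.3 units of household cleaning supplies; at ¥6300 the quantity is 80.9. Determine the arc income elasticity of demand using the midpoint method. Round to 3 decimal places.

ΔQ = 80.9 − 114.3 = -33.4; midpoint Q̄ = (114.3 + 80.9)/2 = 97.6.
ΔI = 6300 − 9090 = -2790; midpoint Ī = (9090 + 6300)/2 = 7695.
η = (ΔQ/Q̄) ÷ (ΔI/Ī) = (-33.4/97.6) ÷ (-2790/7695) = 0.944.

0.944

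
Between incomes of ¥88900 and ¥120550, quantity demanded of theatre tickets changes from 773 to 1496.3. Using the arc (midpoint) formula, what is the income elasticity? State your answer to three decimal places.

ΔQ = 1496.3 − 773 = 723.3; midpoint Q̄ = (773 + 1496.3)/2 = 1134.65.
ΔI = 120550 − 88900 = 31650; midpoint Ī = (88900 + 120550)/2 = 104725.
η = (ΔQ/Q̄) ÷ (ΔI/Ī) = (723.3/1134.65) ÷ (31650/104725) = 2.109.

2.109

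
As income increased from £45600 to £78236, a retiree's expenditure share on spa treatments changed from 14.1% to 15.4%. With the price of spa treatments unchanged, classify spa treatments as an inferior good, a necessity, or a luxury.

luxury

The budget share rises as income rises, so η > 1.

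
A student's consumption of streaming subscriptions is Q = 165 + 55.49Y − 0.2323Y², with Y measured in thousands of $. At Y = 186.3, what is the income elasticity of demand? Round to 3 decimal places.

At Y = 186.3: Q = 2440.1906.
dQ/dY = 55.49 − 0.4646Y = -31.06498.
η = (dQ/dY)·(Y/Q) = -31.06498 × (186.3/2440.1906) = -2.372.

-2.372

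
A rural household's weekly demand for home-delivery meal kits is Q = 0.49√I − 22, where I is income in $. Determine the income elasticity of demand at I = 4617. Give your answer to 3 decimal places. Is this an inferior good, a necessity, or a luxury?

At I = 4617: Q = 11.295.
dQ/dI = 0.49/(2√I) = 0.00360567 at this income.
η = (dQ/dI)·(I/Q) = 0.00360567 × (4617/11.295) = 1.474.
Since η > 1, the good is a luxury.

1.474 (luxury)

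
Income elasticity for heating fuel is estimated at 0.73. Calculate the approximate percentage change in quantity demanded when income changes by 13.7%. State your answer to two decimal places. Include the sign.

%ΔQ ≈ η × %ΔI = 0.73 × 13.7% = 10.00%.

10.00%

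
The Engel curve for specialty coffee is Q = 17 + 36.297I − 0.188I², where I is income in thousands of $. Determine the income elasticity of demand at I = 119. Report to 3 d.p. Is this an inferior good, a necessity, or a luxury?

At I = 119: Q = 1674.0750.
dQ/dI = 36.297 − 0.376I = -8.44700.
η = (dQ/dI)·(I/Q) = -8.44700 × (119/1674.0750) = -0.600.
η < 0 ⇒ inferior good.

-0.600 (inferior good)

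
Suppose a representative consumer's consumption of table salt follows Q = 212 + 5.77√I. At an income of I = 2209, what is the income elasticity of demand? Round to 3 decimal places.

0.281

At I = 2209: Q = 483.190.
dQ/dI = 5.77/(2√I) = 0.061383 at this income.
η = (dQ/dI)·(I/Q) = 0.061383 × (2209/483.190) = 0.281.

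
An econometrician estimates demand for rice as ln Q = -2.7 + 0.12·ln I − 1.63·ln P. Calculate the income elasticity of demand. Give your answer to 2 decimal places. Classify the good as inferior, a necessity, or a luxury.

0.12 (necessity)

In a log-linear demand, the coefficient on ln I is the income elasticity.
So η = 0.12.
0 < η < 1 ⇒ necessity.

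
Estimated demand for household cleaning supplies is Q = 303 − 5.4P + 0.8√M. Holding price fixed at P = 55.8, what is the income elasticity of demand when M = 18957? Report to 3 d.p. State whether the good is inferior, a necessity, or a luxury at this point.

At P = 55.8, M = 18957: Q = 111.828.
Holding P constant, ∂Q/∂M = 0.8/(2√M) = 0.00290519.
η_M = (∂Q/∂M)·(M/Q) = 0.00290519 × (18957/111.828) = 0.492.
Since 0 < η < 1, this is a necessity.

0.492 (necessity)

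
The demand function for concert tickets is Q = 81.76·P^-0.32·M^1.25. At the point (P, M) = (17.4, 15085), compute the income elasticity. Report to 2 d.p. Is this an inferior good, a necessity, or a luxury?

1.25 (luxury)

For a multiplicative demand Q = A·P^α·M^β, the income elasticity is β everywhere.
Here β = 1.25, so η = 1.25.
Since η > 1, this is a luxury.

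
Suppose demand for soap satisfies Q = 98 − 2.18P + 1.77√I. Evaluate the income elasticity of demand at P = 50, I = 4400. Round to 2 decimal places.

0.55

At P = 50, I = 4400: Q = 106.409.
Holding P constant, ∂Q/∂I = 1.77/(2√I) = 0.0133419.
η_I = (∂Q/∂I)·(I/Q) = 0.0133419 × (4400/106.409) = 0.55.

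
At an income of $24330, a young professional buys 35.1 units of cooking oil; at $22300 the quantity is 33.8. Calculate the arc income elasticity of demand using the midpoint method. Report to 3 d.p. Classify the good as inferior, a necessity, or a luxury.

0.433 (necessity)

ΔQ = 33.8 − 35.1 = -1.3; midpoint Q̄ = (35.1 + 33.8)/2 = 34.45.
ΔI = 22300 − 24330 = -2030; midpoint Ī = (24330 + 22300)/2 = 23315.
η = (ΔQ/Q̄) ÷ (ΔI/Ī) = (-1.3/34.45) ÷ (-2030/23315) = 0.433.
0 < η < 1 ⇒ necessity.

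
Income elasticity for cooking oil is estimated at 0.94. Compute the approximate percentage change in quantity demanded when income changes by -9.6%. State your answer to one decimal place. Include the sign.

%ΔQ ≈ η × %ΔI = 0.94 × (-9.6%) = -9.0%.

-9.0%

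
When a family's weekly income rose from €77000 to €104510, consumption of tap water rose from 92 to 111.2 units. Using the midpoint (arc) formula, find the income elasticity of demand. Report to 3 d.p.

ΔQ = 111.2 − 92 = 19.2; midpoint Q̄ = (92 + 111.2)/2 = 101.6.
ΔI = 104510 − 77000 = 27510; midpoint Ī = (77000 + 104510)/2 = 90755.
η = (ΔQ/Q̄) ÷ (ΔI/Ī) = (19.2/101.6) ÷ (27510/90755) = 0.623.

0.623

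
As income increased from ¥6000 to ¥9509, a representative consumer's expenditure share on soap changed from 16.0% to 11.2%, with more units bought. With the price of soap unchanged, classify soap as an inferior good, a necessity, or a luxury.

necessity

Quantity rises but the budget share falls as income rises, so 0 < η < 1.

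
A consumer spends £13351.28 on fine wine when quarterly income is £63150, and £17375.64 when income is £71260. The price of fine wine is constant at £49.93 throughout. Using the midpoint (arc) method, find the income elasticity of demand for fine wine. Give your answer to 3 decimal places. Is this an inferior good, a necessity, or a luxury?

2.171 (luxury)

With a constant price, Q₁ = 13351.28/49.93 = 267.400 and Q₂ = 17375.64/49.93 = 348.000 (equivalently, work directly with expenditure since P cancels).
Midpoint %ΔQ = (17375.64 − 13351.28)/15363.46 = 0.26194; midpoint %ΔI = (71260 − 63150)/67205 = 0.12068.
η = 0.26194 / 0.12068 = 2.171.
η > 1 ⇒ luxury.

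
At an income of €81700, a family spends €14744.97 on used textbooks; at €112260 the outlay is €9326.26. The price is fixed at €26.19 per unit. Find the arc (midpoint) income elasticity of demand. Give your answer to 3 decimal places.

With a constant price, Q₁ = 14744.97/26.19 = 563.000 and Q₂ = 9326.26/26.19 = 356.100 (equivalently, work directly with expenditure since P cancels).
Midpoint %ΔQ = (9326.26 − 14744.97)/12035.62 = -0.45022; midpoint %ΔI = (112260 − 81700)/96980 = 0.31512.
η = -0.45022 / 0.31512 = -1.429.

-1.429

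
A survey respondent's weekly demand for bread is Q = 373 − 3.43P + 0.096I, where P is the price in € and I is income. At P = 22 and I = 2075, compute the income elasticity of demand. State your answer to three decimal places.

At P = 22, I = 2075: Q = 496.740.
Holding P constant, ∂Q/∂I = 0.096.
η_I = (∂Q/∂I)·(I/Q) = 0.096 × (2075/496.740) = 0.401.

0.401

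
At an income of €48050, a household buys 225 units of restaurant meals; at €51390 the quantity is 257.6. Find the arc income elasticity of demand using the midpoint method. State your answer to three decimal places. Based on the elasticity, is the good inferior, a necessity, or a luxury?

ΔQ = 257.6 − 225 = 32.6; midpoint Q̄ = (225 + 257.6)/2 = 241.3.
ΔI = 51390 − 48050 = 3340; midpoint Ī = (48050 + 51390)/2 = 49720.
η = (ΔQ/Q̄) ÷ (ΔI/Ī) = (32.6/241.3) ÷ (3340/49720) = 2.011.
η > 1 ⇒ luxury.

2.011 (luxury)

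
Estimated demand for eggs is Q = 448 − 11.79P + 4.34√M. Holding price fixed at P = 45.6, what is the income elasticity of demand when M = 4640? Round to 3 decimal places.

0.718

At P = 45.6, M = 4640: Q = 206.006.
Holding P constant, ∂Q/∂M = 4.34/(2√M) = 0.0318567.
η_M = (∂Q/∂M)·(M/Q) = 0.0318567 × (4640/206.006) = 0.718.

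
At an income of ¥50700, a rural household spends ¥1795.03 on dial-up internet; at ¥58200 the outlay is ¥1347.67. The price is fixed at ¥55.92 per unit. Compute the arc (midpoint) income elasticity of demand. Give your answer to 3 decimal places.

With a constant price, Q₁ = 1795.03/55.92 = 32.100 and Q₂ = 1347.67/55.92 = 24.100 (equivalently, work directly with expenditure since P cancels).
Midpoint %ΔQ = (1347.67 − 1795.03)/1571.35 = -0.28470; midpoint %ΔI = (58200 − 50700)/54450 = 0.13774.
η = -0.28470 / 0.13774 = -2.067.

-2.067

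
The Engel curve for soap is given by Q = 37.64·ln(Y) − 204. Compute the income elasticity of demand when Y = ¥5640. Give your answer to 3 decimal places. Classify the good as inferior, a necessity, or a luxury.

0.311 (necessity)

At Y = 5640: Q = 121.121.
dQ/dY = 37.64/Y = 0.00667376 at this income.
η = (dQ/dY)·(Y/Q) = 0.00667376 × (5640/121.121) = 0.311.
Since 0 < η < 1, the good is a necessity.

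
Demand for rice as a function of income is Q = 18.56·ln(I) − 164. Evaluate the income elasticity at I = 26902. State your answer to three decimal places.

0.733

At I = 26902: Q = 25.311.
dQ/dI = 18.56/I = 0.000689912 at this income.
η = (dQ/dI)·(I/Q) = 0.000689912 × (26902/25.311) = 0.733.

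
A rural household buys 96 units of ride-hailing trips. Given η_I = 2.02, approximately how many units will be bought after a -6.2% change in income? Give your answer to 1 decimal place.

%ΔQ ≈ η × %ΔI = 2.02 × (-6.2%) = -12.524%.
New Q ≈ 96 × (1 − 0.12524) = 84.0.

84.0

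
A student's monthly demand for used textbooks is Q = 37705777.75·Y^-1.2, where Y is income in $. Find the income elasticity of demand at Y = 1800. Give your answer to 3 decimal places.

For Q = A·Y^β the income elasticity is constant and equal to β.
Here β = -1.2, so η = -1.200.

-1.200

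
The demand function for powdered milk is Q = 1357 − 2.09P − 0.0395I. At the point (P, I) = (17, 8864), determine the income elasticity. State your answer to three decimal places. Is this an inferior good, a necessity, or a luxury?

-0.360 (inferior good)

At P = 17, I = 8864: Q = 971.342.
Holding P constant, ∂Q/∂I = −0.0395.
η_I = (∂Q/∂I)·(I/Q) = -0.0395 × (8864/971.342) = -0.360.
Since η < 0, this is an inferior good.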